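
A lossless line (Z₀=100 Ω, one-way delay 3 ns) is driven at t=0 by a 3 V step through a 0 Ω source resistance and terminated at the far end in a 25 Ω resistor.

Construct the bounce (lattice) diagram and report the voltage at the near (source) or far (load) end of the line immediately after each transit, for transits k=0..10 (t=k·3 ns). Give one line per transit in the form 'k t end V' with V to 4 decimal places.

0 0 source 3.0000
1 3 load 1.2000
2 6 source 3.0000
3 9 load 1.9200
4 12 source 3.0000
5 15 load 2.3520
6 18 source 3.0000
7 21 load 2.6112
8 24 source 3.0000
9 27 load 2.7667
10 30 source 3.0000

Γ_L=-0.600000, Γ_S=-1.000000; launch V₁=3·100/100=3.000000
k=0 src: V=3.0000
k=1 load: inc=3.000000, refl=3.000000·-0.600000=-1.8000; V=0.000000+3.000000+-1.800000=1.2000
k=2 src: inc=-1.800000, refl=-1.800000·-1.000000=1.8000; V=3.000000+-1.800000+1.800000=3.0000
k=3 load: inc=1.800000, refl=1.800000·-0.600000=-1.0800; V=1.200000+1.800000+-1.080000=1.9200
k=4 src: inc=-1.080000, refl=-1.080000·-1.000000=1.0800; V=3.000000+-1.080000+1.080000=3.0000
k=5 load: inc=1.080000, refl=1.080000·-0.600000=-0.6480; V=1.920000+1.080000+-0.648000=2.3520
k=6 src: inc=-0.648000, refl=-0.648000·-1.000000=0.6480; V=3.000000+-0.648000+0.648000=3.0000
k=7 load: inc=0.648000, refl=0.648000·-0.600000=-0.3888; V=2.352000+0.648000+-0.388800=2.6112
k=8 src: inc=-0.388800, refl=-0.388800·-1.000000=0.3888; V=3.000000+-0.388800+0.388800=3.0000
k=9 load: inc=0.388800, refl=0.388800·-0.600000=-0.2333; V=2.611200+0.388800+-0.233280=2.7667
k=10 src: inc=-0.233280, refl=-0.233280·-1.000000=0.2333; V=3.000000+-0.233280+0.233280=3.0000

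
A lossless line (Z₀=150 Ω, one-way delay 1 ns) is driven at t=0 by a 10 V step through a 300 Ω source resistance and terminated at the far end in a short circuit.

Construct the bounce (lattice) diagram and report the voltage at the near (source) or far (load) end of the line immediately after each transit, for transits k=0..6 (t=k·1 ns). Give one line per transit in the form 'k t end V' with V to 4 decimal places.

0 0 source 3.3333
1 1 load 0.0000
2 2 source -1.1111
3 3 load 0.0000
4 4 source 0.3704
5 5 load 0.0000
6 6 source -0.1235

Γ_L=-1.000000, Γ_S=0.333333; launch V₁=10·150/450=3.333333
k=0 src: V=3.3333
k=1 load: inc=3.333333, refl=3.333333·-1.000000=-3.3333; V=0.000000+3.333333+-3.333333=0.0000
k=2 src: inc=-3.333333, refl=-3.333333·0.333333=-1.1111; V=3.333333+-3.333333+-1.111111=-1.1111
k=3 load: inc=-1.111111, refl=-1.111111·-1.000000=1.1111; V=0.000000+-1.111111+1.111111=0.0000
k=4 src: inc=1.111111, refl=1.111111·0.333333=0.3704; V=-1.111111+1.111111+0.370370=0.3704
k=5 load: inc=0.370370, refl=0.370370·-1.000000=-0.3704; V=0.000000+0.370370+-0.370370=0.0000
k=6 src: inc=-0.370370, refl=-0.370370·0.333333=-0.1235; V=0.370370+-0.370370+-0.123457=-0.1235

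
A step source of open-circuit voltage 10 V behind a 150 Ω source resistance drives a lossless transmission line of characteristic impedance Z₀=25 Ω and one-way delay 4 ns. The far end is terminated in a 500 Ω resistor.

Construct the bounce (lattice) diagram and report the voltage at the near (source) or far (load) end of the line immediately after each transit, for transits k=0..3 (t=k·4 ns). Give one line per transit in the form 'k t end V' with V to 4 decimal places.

Γ_L=0.904762, Γ_S=0.714286; launch V₁=10·25/175=1.428571
k=0 src: V=1.4286
k=1 load: inc=1.428571, refl=1.428571·0.904762=1.2925; V=0.000000+1.428571+1.292517=2.7211
k=2 src: inc=1.292517, refl=1.292517·0.714286=0.9232; V=1.428571+1.292517+0.923226=3.6443
k=3 load: inc=0.923226, refl=0.923226·0.904762=0.8353; V=2.721088+0.923226+0.835300=4.4796

0 0 source 1.4286
1 4 load 2.7211
2 8 source 3.6443
3 12 load 4.4796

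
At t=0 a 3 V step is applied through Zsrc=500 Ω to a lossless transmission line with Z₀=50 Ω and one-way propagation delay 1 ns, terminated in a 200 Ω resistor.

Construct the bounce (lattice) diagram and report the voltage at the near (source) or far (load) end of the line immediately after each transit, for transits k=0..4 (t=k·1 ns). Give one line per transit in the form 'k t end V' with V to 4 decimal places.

0 0 source 0.2727
1 1 load 0.4364
2 2 source 0.5702
3 3 load 0.6506
4 4 source 0.7163

Γ_L=0.600000, Γ_S=0.818182; launch V₁=3·50/550=0.272727
k=0 src: V=0.2727
k=1 load: inc=0.272727, refl=0.272727·0.600000=0.1636; V=0.000000+0.272727+0.163636=0.4364
k=2 src: inc=0.163636, refl=0.163636·0.818182=0.1339; V=0.272727+0.163636+0.133884=0.5702
k=3 load: inc=0.133884, refl=0.133884·0.600000=0.0803; V=0.436364+0.133884+0.080331=0.6506
k=4 src: inc=0.080331, refl=0.080331·0.818182=0.0657; V=0.570248+0.080331+0.065725=0.7163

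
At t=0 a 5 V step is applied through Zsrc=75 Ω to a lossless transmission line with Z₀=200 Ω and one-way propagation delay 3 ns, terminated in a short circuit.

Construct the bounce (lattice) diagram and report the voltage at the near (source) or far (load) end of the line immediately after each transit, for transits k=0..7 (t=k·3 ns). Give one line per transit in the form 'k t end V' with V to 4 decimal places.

0 0 source 3.6364
1 3 load 0.0000
2 6 source 1.6529
3 9 load 0.0000
4 12 source 0.7513
5 15 load 0.0000
6 18 source 0.3415
7 21 load 0.0000

Γ_L=-1.000000, Γ_S=-0.454545; launch V₁=5·200/275=3.636364
k=0 src: V=3.6364
k=1 load: inc=3.636364, refl=3.636364·-1.000000=-3.6364; V=0.000000+3.636364+-3.636364=0.0000
k=2 src: inc=-3.636364, refl=-3.636364·-0.454545=1.6529; V=3.636364+-3.636364+1.652893=1.6529
k=3 load: inc=1.652893, refl=1.652893·-1.000000=-1.6529; V=0.000000+1.652893+-1.652893=0.0000
k=4 src: inc=-1.652893, refl=-1.652893·-0.454545=0.7513; V=1.652893+-1.652893+0.751315=0.7513
k=5 load: inc=0.751315, refl=0.751315·-1.000000=-0.7513; V=0.000000+0.751315+-0.751315=0.0000
k=6 src: inc=-0.751315, refl=-0.751315·-0.454545=0.3415; V=0.751315+-0.751315+0.341507=0.3415
k=7 load: inc=0.341507, refl=0.341507·-1.000000=-0.3415; V=0.000000+0.341507+-0.341507=0.0000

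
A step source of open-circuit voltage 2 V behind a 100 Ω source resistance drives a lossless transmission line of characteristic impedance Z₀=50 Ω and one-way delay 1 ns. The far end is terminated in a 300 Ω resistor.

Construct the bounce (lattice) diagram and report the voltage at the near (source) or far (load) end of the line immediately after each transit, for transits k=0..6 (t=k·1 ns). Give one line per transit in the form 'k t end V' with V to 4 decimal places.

0 0 source 0.6667
1 1 load 1.1429
2 2 source 1.3016
3 3 load 1.4150
4 4 source 1.4528
5 5 load 1.4798
6 6 source 1.4888

Γ_L=0.714286, Γ_S=0.333333; launch V₁=2·50/150=0.666667
k=0 src: V=0.6667
k=1 load: inc=0.666667, refl=0.666667·0.714286=0.4762; V=0.000000+0.666667+0.476190=1.1429
k=2 src: inc=0.476190, refl=0.476190·0.333333=0.1587; V=0.666667+0.476190+0.158730=1.3016
k=3 load: inc=0.158730, refl=0.158730·0.714286=0.1134; V=1.142857+0.158730+0.113379=1.4150
k=4 src: inc=0.113379, refl=0.113379·0.333333=0.0378; V=1.301587+0.113379+0.037793=1.4528
k=5 load: inc=0.037793, refl=0.037793·0.714286=0.0270; V=1.414966+0.037793+0.026995=1.4798
k=6 src: inc=0.026995, refl=0.026995·0.333333=0.0090; V=1.452759+0.026995+0.008998=1.4888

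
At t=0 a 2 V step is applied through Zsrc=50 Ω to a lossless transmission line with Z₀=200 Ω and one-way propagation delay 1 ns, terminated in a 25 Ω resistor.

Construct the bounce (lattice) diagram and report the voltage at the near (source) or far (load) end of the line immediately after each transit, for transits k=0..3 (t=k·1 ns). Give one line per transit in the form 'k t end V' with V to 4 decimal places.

Γ_L=-0.777778, Γ_S=-0.600000; launch V₁=2·200/250=1.600000
k=0 src: V=1.6000
k=1 load: inc=1.600000, refl=1.600000·-0.777778=-1.2444; V=0.000000+1.600000+-1.244444=0.3556
k=2 src: inc=-1.244444, refl=-1.244444·-0.600000=0.7467; V=1.600000+-1.244444+0.746667=1.1022
k=3 load: inc=0.746667, refl=0.746667·-0.777778=-0.5807; V=0.355556+0.746667+-0.580741=0.5215

0 0 source 1.6000
1 1 load 0.3556
2 2 source 1.1022
3 3 load 0.5215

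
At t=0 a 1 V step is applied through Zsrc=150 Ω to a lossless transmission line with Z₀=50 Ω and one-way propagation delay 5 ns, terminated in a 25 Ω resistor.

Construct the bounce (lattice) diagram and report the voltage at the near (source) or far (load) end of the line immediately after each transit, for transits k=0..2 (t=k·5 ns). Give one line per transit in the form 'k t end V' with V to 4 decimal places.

Γ_L=-0.333333, Γ_S=0.500000; launch V₁=1·50/200=0.250000
k=0 src: V=0.2500
k=1 load: inc=0.250000, refl=0.250000·-0.333333=-0.0833; V=0.000000+0.250000+-0.083333=0.1667
k=2 src: inc=-0.083333, refl=-0.083333·0.500000=-0.0417; V=0.250000+-0.083333+-0.041667=0.1250

0 0 source 0.2500
1 5 load 0.1667
2 10 source 0.1250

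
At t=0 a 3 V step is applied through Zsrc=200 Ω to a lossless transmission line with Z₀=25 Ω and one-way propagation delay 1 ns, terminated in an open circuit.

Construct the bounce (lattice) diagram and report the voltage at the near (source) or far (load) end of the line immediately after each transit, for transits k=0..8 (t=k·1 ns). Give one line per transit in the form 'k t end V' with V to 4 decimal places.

Γ_L=1.000000, Γ_S=0.777778; launch V₁=3·25/225=0.333333
k=0 src: V=0.3333
k=1 load: inc=0.333333, refl=0.333333·1.000000=0.3333; V=0.000000+0.333333+0.333333=0.6667
k=2 src: inc=0.333333, refl=0.333333·0.777778=0.2593; V=0.333333+0.333333+0.259259=0.9259
k=3 load: inc=0.259259, refl=0.259259·1.000000=0.2593; V=0.666667+0.259259+0.259259=1.1852
k=4 src: inc=0.259259, refl=0.259259·0.777778=0.2016; V=0.925926+0.259259+0.201646=1.3868
k=5 load: inc=0.201646, refl=0.201646·1.000000=0.2016; V=1.185185+0.201646+0.201646=1.5885
k=6 src: inc=0.201646, refl=0.201646·0.777778=0.1568; V=1.386831+0.201646+0.156836=1.7453
k=7 load: inc=0.156836, refl=0.156836·1.000000=0.1568; V=1.588477+0.156836+0.156836=1.9021
k=8 src: inc=0.156836, refl=0.156836·0.777778=0.1220; V=1.745313+0.156836+0.121983=2.0241

0 0 source 0.3333
1 1 load 0.6667
2 2 source 0.9259
3 3 load 1.1852
4 4 source 1.3868
5 5 load 1.5885
6 6 source 1.7453
7 7 load 1.9021
8 8 source 2.0241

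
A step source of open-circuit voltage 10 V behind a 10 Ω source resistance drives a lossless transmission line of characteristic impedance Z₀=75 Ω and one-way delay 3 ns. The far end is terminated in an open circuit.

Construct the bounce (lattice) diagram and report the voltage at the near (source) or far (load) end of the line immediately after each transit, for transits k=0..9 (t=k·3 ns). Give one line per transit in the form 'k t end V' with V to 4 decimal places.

0 0 source 8.8235
1 3 load 17.6471
2 6 source 10.8997
3 9 load 4.1522
4 12 source 9.3120
5 15 load 14.4718
6 18 source 10.5261
7 21 load 6.5804
8 24 source 9.5977
9 27 load 12.6150

Γ_L=1.000000, Γ_S=-0.764706; launch V₁=10·75/85=8.823529
k=0 src: V=8.8235
k=1 load: inc=8.823529, refl=8.823529·1.000000=8.8235; V=0.000000+8.823529+8.823529=17.6471
k=2 src: inc=8.823529, refl=8.823529·-0.764706=-6.7474; V=8.823529+8.823529+-6.747405=10.8997
k=3 load: inc=-6.747405, refl=-6.747405·1.000000=-6.7474; V=17.647059+-6.747405+-6.747405=4.1522
k=4 src: inc=-6.747405, refl=-6.747405·-0.764706=5.1598; V=10.899654+-6.747405+5.159780=9.3120
k=5 load: inc=5.159780, refl=5.159780·1.000000=5.1598; V=4.152249+5.159780+5.159780=14.4718
k=6 src: inc=5.159780, refl=5.159780·-0.764706=-3.9457; V=9.312029+5.159780+-3.945714=10.5261
k=7 load: inc=-3.945714, refl=-3.945714·1.000000=-3.9457; V=14.471809+-3.945714+-3.945714=6.5804
k=8 src: inc=-3.945714, refl=-3.945714·-0.764706=3.0173; V=10.526095+-3.945714+3.017311=9.5977
k=9 load: inc=3.017311, refl=3.017311·1.000000=3.0173; V=6.580381+3.017311+3.017311=12.6150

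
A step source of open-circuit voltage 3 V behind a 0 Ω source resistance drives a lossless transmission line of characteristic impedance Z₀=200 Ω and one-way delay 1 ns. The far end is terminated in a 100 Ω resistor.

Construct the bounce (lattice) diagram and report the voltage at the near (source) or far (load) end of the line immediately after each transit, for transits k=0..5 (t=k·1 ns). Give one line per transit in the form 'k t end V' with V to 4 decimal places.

0 0 source 3.0000
1 1 load 2.0000
2 2 source 3.0000
3 3 load 2.6667
4 4 source 3.0000
5 5 load 2.8889

Γ_L=-0.333333, Γ_S=-1.000000; launch V₁=3·200/200=3.000000
k=0 src: V=3.0000
k=1 load: inc=3.000000, refl=3.000000·-0.333333=-1.0000; V=0.000000+3.000000+-1.000000=2.0000
k=2 src: inc=-1.000000, refl=-1.000000·-1.000000=1.0000; V=3.000000+-1.000000+1.000000=3.0000
k=3 load: inc=1.000000, refl=1.000000·-0.333333=-0.3333; V=2.000000+1.000000+-0.333333=2.6667
k=4 src: inc=-0.333333, refl=-0.333333·-1.000000=0.3333; V=3.000000+-0.333333+0.333333=3.0000
k=5 load: inc=0.333333, refl=0.333333·-0.333333=-0.1111; V=2.666667+0.333333+-0.111111=2.8889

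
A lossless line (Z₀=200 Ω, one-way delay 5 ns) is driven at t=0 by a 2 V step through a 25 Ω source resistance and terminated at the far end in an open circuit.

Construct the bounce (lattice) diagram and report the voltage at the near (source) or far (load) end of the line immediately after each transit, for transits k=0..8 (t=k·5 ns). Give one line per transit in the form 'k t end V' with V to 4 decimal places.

0 0 source 1.7778
1 5 load 3.5556
2 10 source 2.1728
3 15 load 0.7901
4 20 source 1.8656
5 25 load 2.9410
6 30 source 2.1046
7 35 load 1.2681
8 40 source 1.9187

Γ_L=1.000000, Γ_S=-0.777778; launch V₁=2·200/225=1.777778
k=0 src: V=1.7778
k=1 load: inc=1.777778, refl=1.777778·1.000000=1.7778; V=0.000000+1.777778+1.777778=3.5556
k=2 src: inc=1.777778, refl=1.777778·-0.777778=-1.3827; V=1.777778+1.777778+-1.382716=2.1728
k=3 load: inc=-1.382716, refl=-1.382716·1.000000=-1.3827; V=3.555556+-1.382716+-1.382716=0.7901
k=4 src: inc=-1.382716, refl=-1.382716·-0.777778=1.0754; V=2.172840+-1.382716+1.075446=1.8656
k=5 load: inc=1.075446, refl=1.075446·1.000000=1.0754; V=0.790123+1.075446+1.075446=2.9410
k=6 src: inc=1.075446, refl=1.075446·-0.777778=-0.8365; V=1.865569+1.075446+-0.836458=2.1046
k=7 load: inc=-0.836458, refl=-0.836458·1.000000=-0.8365; V=2.941015+-0.836458+-0.836458=1.2681
k=8 src: inc=-0.836458, refl=-0.836458·-0.777778=0.6506; V=2.104557+-0.836458+0.650578=1.9187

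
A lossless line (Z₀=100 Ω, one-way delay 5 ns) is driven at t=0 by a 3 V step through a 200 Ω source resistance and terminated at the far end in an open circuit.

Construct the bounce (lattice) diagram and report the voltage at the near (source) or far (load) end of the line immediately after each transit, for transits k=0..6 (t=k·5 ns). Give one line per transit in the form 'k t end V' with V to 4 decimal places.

Γ_L=1.000000, Γ_S=0.333333; launch V₁=3·100/300=1.000000
k=0 src: V=1.0000
k=1 load: inc=1.000000, refl=1.000000·1.000000=1.0000; V=0.000000+1.000000+1.000000=2.0000
k=2 src: inc=1.000000, refl=1.000000·0.333333=0.3333; V=1.000000+1.000000+0.333333=2.3333
k=3 load: inc=0.333333, refl=0.333333·1.000000=0.3333; V=2.000000+0.333333+0.333333=2.6667
k=4 src: inc=0.333333, refl=0.333333·0.333333=0.1111; V=2.333333+0.333333+0.111111=2.7778
k=5 load: inc=0.111111, refl=0.111111·1.000000=0.1111; V=2.666667+0.111111+0.111111=2.8889
k=6 src: inc=0.111111, refl=0.111111·0.333333=0.0370; V=2.777778+0.111111+0.037037=2.9259

0 0 source 1.0000
1 5 load 2.0000
2 10 source 2.3333
3 15 load 2.6667
4 20 source 2.7778
5 25 load 2.8889
6 30 source 2.9259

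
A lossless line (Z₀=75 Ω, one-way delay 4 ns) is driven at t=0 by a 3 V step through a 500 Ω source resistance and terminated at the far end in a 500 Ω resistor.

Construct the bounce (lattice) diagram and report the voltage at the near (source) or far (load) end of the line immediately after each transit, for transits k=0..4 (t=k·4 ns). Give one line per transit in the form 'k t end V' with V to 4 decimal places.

0 0 source 0.3913
1 4 load 0.6805
2 8 source 0.8943
3 12 load 1.0523
4 16 source 1.1691

Γ_L=0.739130, Γ_S=0.739130; launch V₁=3·75/575=0.391304
k=0 src: V=0.3913
k=1 load: inc=0.391304, refl=0.391304·0.739130=0.2892; V=0.000000+0.391304+0.289225=0.6805
k=2 src: inc=0.289225, refl=0.289225·0.739130=0.2138; V=0.391304+0.289225+0.213775=0.8943
k=3 load: inc=0.213775, refl=0.213775·0.739130=0.1580; V=0.680529+0.213775+0.158008=1.0523
k=4 src: inc=0.158008, refl=0.158008·0.739130=0.1168; V=0.894304+0.158008+0.116788=1.1691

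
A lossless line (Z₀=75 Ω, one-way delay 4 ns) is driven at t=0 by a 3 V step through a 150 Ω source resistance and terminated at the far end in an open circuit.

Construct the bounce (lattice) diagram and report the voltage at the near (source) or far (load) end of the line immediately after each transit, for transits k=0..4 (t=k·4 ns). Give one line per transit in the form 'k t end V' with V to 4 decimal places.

0 0 source 1.0000
1 4 load 2.0000
2 8 source 2.3333
3 12 load 2.6667
4 16 source 2.7778

Γ_L=1.000000, Γ_S=0.333333; launch V₁=3·75/225=1.000000
k=0 src: V=1.0000
k=1 load: inc=1.000000, refl=1.000000·1.000000=1.0000; V=0.000000+1.000000+1.000000=2.0000
k=2 src: inc=1.000000, refl=1.000000·0.333333=0.3333; V=1.000000+1.000000+0.333333=2.3333
k=3 load: inc=0.333333, refl=0.333333·1.000000=0.3333; V=2.000000+0.333333+0.333333=2.6667
k=4 src: inc=0.333333, refl=0.333333·0.333333=0.1111; V=2.333333+0.333333+0.111111=2.7778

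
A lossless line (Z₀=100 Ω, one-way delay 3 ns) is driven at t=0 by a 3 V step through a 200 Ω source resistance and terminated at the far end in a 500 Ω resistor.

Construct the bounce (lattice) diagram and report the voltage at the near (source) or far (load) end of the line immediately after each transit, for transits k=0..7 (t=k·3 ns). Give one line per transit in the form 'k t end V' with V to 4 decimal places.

Γ_L=0.666667, Γ_S=0.333333; launch V₁=3·100/300=1.000000
k=0 src: V=1.0000
k=1 load: inc=1.000000, refl=1.000000·0.666667=0.6667; V=0.000000+1.000000+0.666667=1.6667
k=2 src: inc=0.666667, refl=0.666667·0.333333=0.2222; V=1.000000+0.666667+0.222222=1.8889
k=3 load: inc=0.222222, refl=0.222222·0.666667=0.1481; V=1.666667+0.222222+0.148148=2.0370
k=4 src: inc=0.148148, refl=0.148148·0.333333=0.0494; V=1.888889+0.148148+0.049383=2.0864
k=5 load: inc=0.049383, refl=0.049383·0.666667=0.0329; V=2.037037+0.049383+0.032922=2.1193
k=6 src: inc=0.032922, refl=0.032922·0.333333=0.0110; V=2.086420+0.032922+0.010974=2.1303
k=7 load: inc=0.010974, refl=0.010974·0.666667=0.0073; V=2.119342+0.010974+0.007316=2.1376

0 0 source 1.0000
1 3 load 1.6667
2 6 source 1.8889
3 9 load 2.0370
4 12 source 2.0864
5 15 load 2.1193
6 18 source 2.1303
7 21 load 2.1376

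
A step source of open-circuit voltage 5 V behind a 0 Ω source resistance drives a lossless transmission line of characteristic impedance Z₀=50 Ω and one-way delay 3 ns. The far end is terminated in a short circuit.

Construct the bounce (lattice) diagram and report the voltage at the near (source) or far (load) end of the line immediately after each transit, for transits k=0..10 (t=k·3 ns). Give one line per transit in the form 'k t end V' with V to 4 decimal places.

0 0 source 5.0000
1 3 load 0.0000
2 6 source 5.0000
3 9 load 0.0000
4 12 source 5.0000
5 15 load 0.0000
6 18 source 5.0000
7 21 load 0.0000
8 24 source 5.0000
9 27 load 0.0000
10 30 source 5.0000

Γ_L=-1.000000, Γ_S=-1.000000; launch V₁=5·50/50=5.000000
k=0 src: V=5.0000
k=1 load: inc=5.000000, refl=5.000000·-1.000000=-5.0000; V=0.000000+5.000000+-5.000000=0.0000
k=2 src: inc=-5.000000, refl=-5.000000·-1.000000=5.0000; V=5.000000+-5.000000+5.000000=5.0000
k=3 load: inc=5.000000, refl=5.000000·-1.000000=-5.0000; V=0.000000+5.000000+-5.000000=0.0000
k=4 src: inc=-5.000000, refl=-5.000000·-1.000000=5.0000; V=5.000000+-5.000000+5.000000=5.0000
k=5 load: inc=5.000000, refl=5.000000·-1.000000=-5.0000; V=0.000000+5.000000+-5.000000=0.0000
k=6 src: inc=-5.000000, refl=-5.000000·-1.000000=5.0000; V=5.000000+-5.000000+5.000000=5.0000
k=7 load: inc=5.000000, refl=5.000000·-1.000000=-5.0000; V=0.000000+5.000000+-5.000000=0.0000
k=8 src: inc=-5.000000, refl=-5.000000·-1.000000=5.0000; V=5.000000+-5.000000+5.000000=5.0000
k=9 load: inc=5.000000, refl=5.000000·-1.000000=-5.0000; V=0.000000+5.000000+-5.000000=0.0000
k=10 src: inc=-5.000000, refl=-5.000000·-1.000000=5.0000; V=5.000000+-5.000000+5.000000=5.0000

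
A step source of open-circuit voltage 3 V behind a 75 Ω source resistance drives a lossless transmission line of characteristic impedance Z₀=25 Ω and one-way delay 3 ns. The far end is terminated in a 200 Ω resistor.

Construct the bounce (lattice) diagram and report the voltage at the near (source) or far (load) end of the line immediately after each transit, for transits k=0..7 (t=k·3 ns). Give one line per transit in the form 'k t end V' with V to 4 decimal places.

0 0 source 0.7500
1 3 load 1.3333
2 6 source 1.6250
3 9 load 1.8519
4 12 source 1.9653
5 15 load 2.0535
6 18 source 2.0976
7 21 load 2.1319

Γ_L=0.777778, Γ_S=0.500000; launch V₁=3·25/100=0.750000
k=0 src: V=0.7500
k=1 load: inc=0.750000, refl=0.750000·0.777778=0.5833; V=0.000000+0.750000+0.583333=1.3333
k=2 src: inc=0.583333, refl=0.583333·0.500000=0.2917; V=0.750000+0.583333+0.291667=1.6250
k=3 load: inc=0.291667, refl=0.291667·0.777778=0.2269; V=1.333333+0.291667+0.226852=1.8519
k=4 src: inc=0.226852, refl=0.226852·0.500000=0.1134; V=1.625000+0.226852+0.113426=1.9653
k=5 load: inc=0.113426, refl=0.113426·0.777778=0.0882; V=1.851852+0.113426+0.088220=2.0535
k=6 src: inc=0.088220, refl=0.088220·0.500000=0.0441; V=1.965278+0.088220+0.044110=2.0976
k=7 load: inc=0.044110, refl=0.044110·0.777778=0.0343; V=2.053498+0.044110+0.034308=2.1319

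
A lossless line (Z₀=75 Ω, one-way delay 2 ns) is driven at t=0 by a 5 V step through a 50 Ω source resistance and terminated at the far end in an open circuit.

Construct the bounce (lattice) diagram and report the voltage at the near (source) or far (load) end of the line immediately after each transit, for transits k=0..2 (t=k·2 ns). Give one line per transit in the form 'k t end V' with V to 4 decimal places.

0 0 source 3.0000
1 2 load 6.0000
2 4 source 5.4000

Γ_L=1.000000, Γ_S=-0.200000; launch V₁=5·75/125=3.000000
k=0 src: V=3.0000
k=1 load: inc=3.000000, refl=3.000000·1.000000=3.0000; V=0.000000+3.000000+3.000000=6.0000
k=2 src: inc=3.000000, refl=3.000000·-0.200000=-0.6000; V=3.000000+3.000000+-0.600000=5.4000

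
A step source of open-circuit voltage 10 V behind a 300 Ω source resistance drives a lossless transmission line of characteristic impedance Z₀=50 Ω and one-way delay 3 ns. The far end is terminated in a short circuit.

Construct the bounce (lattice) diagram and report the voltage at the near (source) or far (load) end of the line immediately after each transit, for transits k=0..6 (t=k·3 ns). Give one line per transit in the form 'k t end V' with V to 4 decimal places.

0 0 source 1.4286
1 3 load 0.0000
2 6 source -1.0204
3 9 load 0.0000
4 12 source 0.7289
5 15 load 0.0000
6 18 source -0.5206

Γ_L=-1.000000, Γ_S=0.714286; launch V₁=10·50/350=1.428571
k=0 src: V=1.4286
k=1 load: inc=1.428571, refl=1.428571·-1.000000=-1.4286; V=0.000000+1.428571+-1.428571=0.0000
k=2 src: inc=-1.428571, refl=-1.428571·0.714286=-1.0204; V=1.428571+-1.428571+-1.020408=-1.0204
k=3 load: inc=-1.020408, refl=-1.020408·-1.000000=1.0204; V=0.000000+-1.020408+1.020408=0.0000
k=4 src: inc=1.020408, refl=1.020408·0.714286=0.7289; V=-1.020408+1.020408+0.728863=0.7289
k=5 load: inc=0.728863, refl=0.728863·-1.000000=-0.7289; V=0.000000+0.728863+-0.728863=0.0000
k=6 src: inc=-0.728863, refl=-0.728863·0.714286=-0.5206; V=0.728863+-0.728863+-0.520616=-0.5206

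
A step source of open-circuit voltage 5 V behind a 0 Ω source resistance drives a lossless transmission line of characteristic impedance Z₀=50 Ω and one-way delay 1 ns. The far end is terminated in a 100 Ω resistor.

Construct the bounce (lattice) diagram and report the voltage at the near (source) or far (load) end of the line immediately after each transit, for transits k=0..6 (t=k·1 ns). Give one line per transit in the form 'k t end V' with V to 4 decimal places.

0 0 source 5.0000
1 1 load 6.6667
2 2 source 5.0000
3 3 load 4.4444
4 4 source 5.0000
5 5 load 5.1852
6 6 source 5.0000

Γ_L=0.333333, Γ_S=-1.000000; launch V₁=5·50/50=5.000000
k=0 src: V=5.0000
k=1 load: inc=5.000000, refl=5.000000·0.333333=1.6667; V=0.000000+5.000000+1.666667=6.6667
k=2 src: inc=1.666667, refl=1.666667·-1.000000=-1.6667; V=5.000000+1.666667+-1.666667=5.0000
k=3 load: inc=-1.666667, refl=-1.666667·0.333333=-0.5556; V=6.666667+-1.666667+-0.555556=4.4444
k=4 src: inc=-0.555556, refl=-0.555556·-1.000000=0.5556; V=5.000000+-0.555556+0.555556=5.0000
k=5 load: inc=0.555556, refl=0.555556·0.333333=0.1852; V=4.444444+0.555556+0.185185=5.1852
k=6 src: inc=0.185185, refl=0.185185·-1.000000=-0.1852; V=5.000000+0.185185+-0.185185=5.0000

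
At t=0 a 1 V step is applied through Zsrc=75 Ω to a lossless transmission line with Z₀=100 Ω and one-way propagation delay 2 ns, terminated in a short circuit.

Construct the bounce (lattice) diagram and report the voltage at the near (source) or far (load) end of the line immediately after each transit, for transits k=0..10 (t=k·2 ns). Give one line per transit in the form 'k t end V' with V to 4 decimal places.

Γ_L=-1.000000, Γ_S=-0.142857; launch V₁=1·100/175=0.571429
k=0 src: V=0.5714
k=1 load: inc=0.571429, refl=0.571429·-1.000000=-0.5714; V=0.000000+0.571429+-0.571429=0.0000
k=2 src: inc=-0.571429, refl=-0.571429·-0.142857=0.0816; V=0.571429+-0.571429+0.081633=0.0816
k=3 load: inc=0.081633, refl=0.081633·-1.000000=-0.0816; V=0.000000+0.081633+-0.081633=0.0000
k=4 src: inc=-0.081633, refl=-0.081633·-0.142857=0.0117; V=0.081633+-0.081633+0.011662=0.0117
k=5 load: inc=0.011662, refl=0.011662·-1.000000=-0.0117; V=0.000000+0.011662+-0.011662=0.0000
k=6 src: inc=-0.011662, refl=-0.011662·-0.142857=0.0017; V=0.011662+-0.011662+0.001666=0.0017
k=7 load: inc=0.001666, refl=0.001666·-1.000000=-0.0017; V=0.000000+0.001666+-0.001666=0.0000
k=8 src: inc=-0.001666, refl=-0.001666·-0.142857=0.0002; V=0.001666+-0.001666+0.000238=0.0002
k=9 load: inc=0.000238, refl=0.000238·-1.000000=-0.0002; V=0.000000+0.000238+-0.000238=0.0000
k=10 src: inc=-0.000238, refl=-0.000238·-0.142857=0.0000; V=0.000238+-0.000238+0.000034=0.0000

0 0 source 0.5714
1 2 load 0.0000
2 4 source 0.0816
3 6 load 0.0000
4 8 source 0.0117
5 10 load 0.0000
6 12 source 0.0017
7 14 load 0.0000
8 16 source 0.0002
9 18 load 0.0000
10 20 source 0.0000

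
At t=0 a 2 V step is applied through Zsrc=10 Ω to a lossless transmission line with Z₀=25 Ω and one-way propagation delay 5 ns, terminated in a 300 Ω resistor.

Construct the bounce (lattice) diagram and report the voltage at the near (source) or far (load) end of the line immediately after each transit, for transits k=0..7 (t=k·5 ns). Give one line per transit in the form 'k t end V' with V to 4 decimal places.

Γ_L=0.846154, Γ_S=-0.428571; launch V₁=2·25/35=1.428571
k=0 src: V=1.4286
k=1 load: inc=1.428571, refl=1.428571·0.846154=1.2088; V=0.000000+1.428571+1.208791=2.6374
k=2 src: inc=1.208791, refl=1.208791·-0.428571=-0.5181; V=1.428571+1.208791+-0.518053=2.1193
k=3 load: inc=-0.518053, refl=-0.518053·0.846154=-0.4384; V=2.637363+-0.518053+-0.438353=1.6810
k=4 src: inc=-0.438353, refl=-0.438353·-0.428571=0.1879; V=2.119309+-0.438353+0.187866=1.8688
k=5 load: inc=0.187866, refl=0.187866·0.846154=0.1590; V=1.680956+0.187866+0.158963=2.0278
k=6 src: inc=0.158963, refl=0.158963·-0.428571=-0.0681; V=1.868822+0.158963+-0.068127=1.9597
k=7 load: inc=-0.068127, refl=-0.068127·0.846154=-0.0576; V=2.027785+-0.068127+-0.057646=1.9020

0 0 source 1.4286
1 5 load 2.6374
2 10 source 2.1193
3 15 load 1.6810
4 20 source 1.8688
5 25 load 2.0278
6 30 source 1.9597
7 35 load 1.9020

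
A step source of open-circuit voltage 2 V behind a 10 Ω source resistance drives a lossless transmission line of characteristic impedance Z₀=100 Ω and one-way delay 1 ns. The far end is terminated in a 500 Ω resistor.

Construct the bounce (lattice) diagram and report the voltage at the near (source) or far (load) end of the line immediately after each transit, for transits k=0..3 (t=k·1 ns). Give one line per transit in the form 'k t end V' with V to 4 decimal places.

Γ_L=0.666667, Γ_S=-0.818182; launch V₁=2·100/110=1.818182
k=0 src: V=1.8182
k=1 load: inc=1.818182, refl=1.818182·0.666667=1.2121; V=0.000000+1.818182+1.212121=3.0303
k=2 src: inc=1.212121, refl=1.212121·-0.818182=-0.9917; V=1.818182+1.212121+-0.991736=2.0386
k=3 load: inc=-0.991736, refl=-0.991736·0.666667=-0.6612; V=3.030303+-0.991736+-0.661157=1.3774

0 0 source 1.8182
1 1 load 3.0303
2 2 source 2.0386
3 3 load 1.3774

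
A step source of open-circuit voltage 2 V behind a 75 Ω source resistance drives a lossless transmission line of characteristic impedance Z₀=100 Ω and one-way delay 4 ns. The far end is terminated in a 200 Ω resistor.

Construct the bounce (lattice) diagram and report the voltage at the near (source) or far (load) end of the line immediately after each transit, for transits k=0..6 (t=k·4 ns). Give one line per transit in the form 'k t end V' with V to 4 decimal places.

0 0 source 1.1429
1 4 load 1.5238
2 8 source 1.4694
3 12 load 1.4512
4 16 source 1.4538
5 20 load 1.4547
6 24 source 1.4546

Γ_L=0.333333, Γ_S=-0.142857; launch V₁=2·100/175=1.142857
k=0 src: V=1.1429
k=1 load: inc=1.142857, refl=1.142857·0.333333=0.3810; V=0.000000+1.142857+0.380952=1.5238
k=2 src: inc=0.380952, refl=0.380952·-0.142857=-0.0544; V=1.142857+0.380952+-0.054422=1.4694
k=3 load: inc=-0.054422, refl=-0.054422·0.333333=-0.0181; V=1.523810+-0.054422+-0.018141=1.4512
k=4 src: inc=-0.018141, refl=-0.018141·-0.142857=0.0026; V=1.469388+-0.018141+0.002592=1.4538
k=5 load: inc=0.002592, refl=0.002592·0.333333=0.0009; V=1.451247+0.002592+0.000864=1.4547
k=6 src: inc=0.000864, refl=0.000864·-0.142857=-0.0001; V=1.453839+0.000864+-0.000123=1.4546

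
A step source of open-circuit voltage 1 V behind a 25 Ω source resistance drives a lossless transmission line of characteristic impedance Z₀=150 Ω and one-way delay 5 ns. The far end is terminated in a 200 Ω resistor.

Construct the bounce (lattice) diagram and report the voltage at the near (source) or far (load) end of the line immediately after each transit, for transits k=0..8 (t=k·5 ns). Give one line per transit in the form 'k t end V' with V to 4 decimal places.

Γ_L=0.142857, Γ_S=-0.714286; launch V₁=1·150/175=0.857143
k=0 src: V=0.8571
k=1 load: inc=0.857143, refl=0.857143·0.142857=0.1224; V=0.000000+0.857143+0.122449=0.9796
k=2 src: inc=0.122449, refl=0.122449·-0.714286=-0.0875; V=0.857143+0.122449+-0.087464=0.8921
k=3 load: inc=-0.087464, refl=-0.087464·0.142857=-0.0125; V=0.979592+-0.087464+-0.012495=0.8796
k=4 src: inc=-0.012495, refl=-0.012495·-0.714286=0.0089; V=0.892128+-0.012495+0.008925=0.8886
k=5 load: inc=0.008925, refl=0.008925·0.142857=0.0013; V=0.879633+0.008925+0.001275=0.8898
k=6 src: inc=0.001275, refl=0.001275·-0.714286=-0.0009; V=0.888558+0.001275+-0.000911=0.8889
k=7 load: inc=-0.000911, refl=-0.000911·0.142857=-0.0001; V=0.889833+-0.000911+-0.000130=0.8888
k=8 src: inc=-0.000130, refl=-0.000130·-0.714286=0.0001; V=0.888923+-0.000130+0.000093=0.8889

0 0 source 0.8571
1 5 load 0.9796
2 10 source 0.8921
3 15 load 0.8796
4 20 source 0.8886
5 25 load 0.8898
6 30 source 0.8889
7 35 load 0.8888
8 40 source 0.8889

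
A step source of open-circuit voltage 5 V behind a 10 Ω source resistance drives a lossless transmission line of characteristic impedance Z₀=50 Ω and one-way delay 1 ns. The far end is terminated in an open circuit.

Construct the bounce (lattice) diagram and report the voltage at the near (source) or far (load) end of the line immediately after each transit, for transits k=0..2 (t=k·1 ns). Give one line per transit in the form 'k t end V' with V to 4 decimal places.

Γ_L=1.000000, Γ_S=-0.666667; launch V₁=5·50/60=4.166667
k=0 src: V=4.1667
k=1 load: inc=4.166667, refl=4.166667·1.000000=4.1667; V=0.000000+4.166667+4.166667=8.3333
k=2 src: inc=4.166667, refl=4.166667·-0.666667=-2.7778; V=4.166667+4.166667+-2.777778=5.5556

0 0 source 4.1667
1 1 load 8.3333
2 2 source 5.5556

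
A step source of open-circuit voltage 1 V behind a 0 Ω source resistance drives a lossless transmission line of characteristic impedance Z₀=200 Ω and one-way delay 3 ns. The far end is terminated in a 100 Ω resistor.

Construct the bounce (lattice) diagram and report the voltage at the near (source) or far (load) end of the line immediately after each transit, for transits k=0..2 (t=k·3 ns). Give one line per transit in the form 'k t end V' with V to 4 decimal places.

0 0 source 1.0000
1 3 load 0.6667
2 6 source 1.0000

Γ_L=-0.333333, Γ_S=-1.000000; launch V₁=1·200/200=1.000000
k=0 src: V=1.0000
k=1 load: inc=1.000000, refl=1.000000·-0.333333=-0.3333; V=0.000000+1.000000+-0.333333=0.6667
k=2 src: inc=-0.333333, refl=-0.333333·-1.000000=0.3333; V=1.000000+-0.333333+0.333333=1.0000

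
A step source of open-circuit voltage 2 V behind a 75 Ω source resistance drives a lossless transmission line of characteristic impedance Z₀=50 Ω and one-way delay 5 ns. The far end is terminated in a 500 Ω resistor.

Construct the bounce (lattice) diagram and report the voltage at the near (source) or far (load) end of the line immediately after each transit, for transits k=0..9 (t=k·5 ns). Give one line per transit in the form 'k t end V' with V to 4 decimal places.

Γ_L=0.818182, Γ_S=0.200000; launch V₁=2·50/125=0.800000
k=0 src: V=0.8000
k=1 load: inc=0.800000, refl=0.800000·0.818182=0.6545; V=0.000000+0.800000+0.654545=1.4545
k=2 src: inc=0.654545, refl=0.654545·0.200000=0.1309; V=0.800000+0.654545+0.130909=1.5855
k=3 load: inc=0.130909, refl=0.130909·0.818182=0.1071; V=1.454545+0.130909+0.107107=1.6926
k=4 src: inc=0.107107, refl=0.107107·0.200000=0.0214; V=1.585455+0.107107+0.021421=1.7140
k=5 load: inc=0.021421, refl=0.021421·0.818182=0.0175; V=1.692562+0.021421+0.017527=1.7315
k=6 src: inc=0.017527, refl=0.017527·0.200000=0.0035; V=1.713983+0.017527+0.003505=1.7350
k=7 load: inc=0.003505, refl=0.003505·0.818182=0.0029; V=1.731510+0.003505+0.002868=1.7379
k=8 src: inc=0.002868, refl=0.002868·0.200000=0.0006; V=1.735015+0.002868+0.000574=1.7385
k=9 load: inc=0.000574, refl=0.000574·0.818182=0.0005; V=1.737883+0.000574+0.000469=1.7389

0 0 source 0.8000
1 5 load 1.4545
2 10 source 1.5855
3 15 load 1.6926
4 20 source 1.7140
5 25 load 1.7315
6 30 source 1.7350
7 35 load 1.7379
8 40 source 1.7385
9 45 load 1.7389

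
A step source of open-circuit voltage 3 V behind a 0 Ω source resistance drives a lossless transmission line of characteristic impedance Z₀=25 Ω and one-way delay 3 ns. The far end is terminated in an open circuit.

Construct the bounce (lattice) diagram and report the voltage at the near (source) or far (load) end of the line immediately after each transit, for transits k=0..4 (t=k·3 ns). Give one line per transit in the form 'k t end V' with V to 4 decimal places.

0 0 source 3.0000
1 3 load 6.0000
2 6 source 3.0000
3 9 load 0.0000
4 12 source 3.0000

Γ_L=1.000000, Γ_S=-1.000000; launch V₁=3·25/25=3.000000
k=0 src: V=3.0000
k=1 load: inc=3.000000, refl=3.000000·1.000000=3.0000; V=0.000000+3.000000+3.000000=6.0000
k=2 src: inc=3.000000, refl=3.000000·-1.000000=-3.0000; V=3.000000+3.000000+-3.000000=3.0000
k=3 load: inc=-3.000000, refl=-3.000000·1.000000=-3.0000; V=6.000000+-3.000000+-3.000000=0.0000
k=4 src: inc=-3.000000, refl=-3.000000·-1.000000=3.0000; V=3.000000+-3.000000+3.000000=3.0000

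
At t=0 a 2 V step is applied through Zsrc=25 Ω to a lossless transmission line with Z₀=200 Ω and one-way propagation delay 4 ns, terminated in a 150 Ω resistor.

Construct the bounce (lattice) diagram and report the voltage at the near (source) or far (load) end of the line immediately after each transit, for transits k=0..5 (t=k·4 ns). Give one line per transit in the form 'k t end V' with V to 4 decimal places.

Γ_L=-0.142857, Γ_S=-0.777778; launch V₁=2·200/225=1.777778
k=0 src: V=1.7778
k=1 load: inc=1.777778, refl=1.777778·-0.142857=-0.2540; V=0.000000+1.777778+-0.253968=1.5238
k=2 src: inc=-0.253968, refl=-0.253968·-0.777778=0.1975; V=1.777778+-0.253968+0.197531=1.7213
k=3 load: inc=0.197531, refl=0.197531·-0.142857=-0.0282; V=1.523810+0.197531+-0.028219=1.6931
k=4 src: inc=-0.028219, refl=-0.028219·-0.777778=0.0219; V=1.721340+-0.028219+0.021948=1.7151
k=5 load: inc=0.021948, refl=0.021948·-0.142857=-0.0031; V=1.693122+0.021948+-0.003135=1.7119

0 0 source 1.7778
1 4 load 1.5238
2 8 source 1.7213
3 12 load 1.6931
4 16 source 1.7151
5 20 load 1.7119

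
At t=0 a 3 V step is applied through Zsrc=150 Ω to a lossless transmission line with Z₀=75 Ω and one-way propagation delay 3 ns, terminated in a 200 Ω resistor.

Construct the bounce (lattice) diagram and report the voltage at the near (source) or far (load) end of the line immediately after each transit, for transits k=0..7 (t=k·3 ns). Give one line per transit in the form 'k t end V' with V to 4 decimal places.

0 0 source 1.0000
1 3 load 1.4545
2 6 source 1.6061
3 9 load 1.6749
4 12 source 1.6979
5 15 load 1.7083
6 18 source 1.7118
7 21 load 1.7134

Γ_L=0.454545, Γ_S=0.333333; launch V₁=3·75/225=1.000000
k=0 src: V=1.0000
k=1 load: inc=1.000000, refl=1.000000·0.454545=0.4545; V=0.000000+1.000000+0.454545=1.4545
k=2 src: inc=0.454545, refl=0.454545·0.333333=0.1515; V=1.000000+0.454545+0.151515=1.6061
k=3 load: inc=0.151515, refl=0.151515·0.454545=0.0689; V=1.454545+0.151515+0.068871=1.6749
k=4 src: inc=0.068871, refl=0.068871·0.333333=0.0230; V=1.606061+0.068871+0.022957=1.6979
k=5 load: inc=0.022957, refl=0.022957·0.454545=0.0104; V=1.674931+0.022957+0.010435=1.7083
k=6 src: inc=0.010435, refl=0.010435·0.333333=0.0035; V=1.697888+0.010435+0.003478=1.7118
k=7 load: inc=0.003478, refl=0.003478·0.454545=0.0016; V=1.708323+0.003478+0.001581=1.7134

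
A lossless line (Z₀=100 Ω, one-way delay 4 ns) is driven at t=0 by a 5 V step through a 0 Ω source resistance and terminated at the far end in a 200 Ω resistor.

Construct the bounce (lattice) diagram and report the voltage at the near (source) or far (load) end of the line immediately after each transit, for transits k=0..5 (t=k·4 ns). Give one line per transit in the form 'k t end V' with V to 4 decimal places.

Γ_L=0.333333, Γ_S=-1.000000; launch V₁=5·100/100=5.000000
k=0 src: V=5.0000
k=1 load: inc=5.000000, refl=5.000000·0.333333=1.6667; V=0.000000+5.000000+1.666667=6.6667
k=2 src: inc=1.666667, refl=1.666667·-1.000000=-1.6667; V=5.000000+1.666667+-1.666667=5.0000
k=3 load: inc=-1.666667, refl=-1.666667·0.333333=-0.5556; V=6.666667+-1.666667+-0.555556=4.4444
k=4 src: inc=-0.555556, refl=-0.555556·-1.000000=0.5556; V=5.000000+-0.555556+0.555556=5.0000
k=5 load: inc=0.555556, refl=0.555556·0.333333=0.1852; V=4.444444+0.555556+0.185185=5.1852

0 0 source 5.0000
1 4 load 6.6667
2 8 source 5.0000
3 12 load 4.4444
4 16 source 5.0000
5 20 load 5.1852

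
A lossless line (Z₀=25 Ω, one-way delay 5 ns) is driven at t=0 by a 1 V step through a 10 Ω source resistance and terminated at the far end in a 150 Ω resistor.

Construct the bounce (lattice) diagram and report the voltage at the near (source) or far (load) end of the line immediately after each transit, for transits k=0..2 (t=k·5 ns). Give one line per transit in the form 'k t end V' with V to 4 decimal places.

0 0 source 0.7143
1 5 load 1.2245
2 10 source 1.0058

Γ_L=0.714286, Γ_S=-0.428571; launch V₁=1·25/35=0.714286
k=0 src: V=0.7143
k=1 load: inc=0.714286, refl=0.714286·0.714286=0.5102; V=0.000000+0.714286+0.510204=1.2245
k=2 src: inc=0.510204, refl=0.510204·-0.428571=-0.2187; V=0.714286+0.510204+-0.218659=1.0058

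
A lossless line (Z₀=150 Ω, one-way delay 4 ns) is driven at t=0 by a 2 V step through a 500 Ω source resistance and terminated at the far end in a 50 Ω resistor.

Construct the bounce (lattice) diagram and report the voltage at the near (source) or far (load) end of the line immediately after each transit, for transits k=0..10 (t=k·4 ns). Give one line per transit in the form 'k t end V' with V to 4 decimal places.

0 0 source 0.4615
1 4 load 0.2308
2 8 source 0.1065
3 12 load 0.1686
4 16 source 0.2021
5 20 load 0.1854
6 24 source 0.1764
7 28 load 0.1809
8 32 source 0.1833
9 36 load 0.1821
10 40 source 0.1814

Γ_L=-0.500000, Γ_S=0.538462; launch V₁=2·150/650=0.461538
k=0 src: V=0.4615
k=1 load: inc=0.461538, refl=0.461538·-0.500000=-0.2308; V=0.000000+0.461538+-0.230769=0.2308
k=2 src: inc=-0.230769, refl=-0.230769·0.538462=-0.1243; V=0.461538+-0.230769+-0.124260=0.1065
k=3 load: inc=-0.124260, refl=-0.124260·-0.500000=0.0621; V=0.230769+-0.124260+0.062130=0.1686
k=4 src: inc=0.062130, refl=0.062130·0.538462=0.0335; V=0.106509+0.062130+0.033455=0.2021
k=5 load: inc=0.033455, refl=0.033455·-0.500000=-0.0167; V=0.168639+0.033455+-0.016727=0.1854
k=6 src: inc=-0.016727, refl=-0.016727·0.538462=-0.0090; V=0.202094+-0.016727+-0.009007=0.1764
k=7 load: inc=-0.009007, refl=-0.009007·-0.500000=0.0045; V=0.185366+-0.009007+0.004504=0.1809
k=8 src: inc=0.004504, refl=0.004504·0.538462=0.0024; V=0.176359+0.004504+0.002425=0.1833
k=9 load: inc=0.002425, refl=0.002425·-0.500000=-0.0012; V=0.180863+0.002425+-0.001212=0.1821
k=10 src: inc=-0.001212, refl=-0.001212·0.538462=-0.0007; V=0.183288+-0.001212+-0.000653=0.1814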